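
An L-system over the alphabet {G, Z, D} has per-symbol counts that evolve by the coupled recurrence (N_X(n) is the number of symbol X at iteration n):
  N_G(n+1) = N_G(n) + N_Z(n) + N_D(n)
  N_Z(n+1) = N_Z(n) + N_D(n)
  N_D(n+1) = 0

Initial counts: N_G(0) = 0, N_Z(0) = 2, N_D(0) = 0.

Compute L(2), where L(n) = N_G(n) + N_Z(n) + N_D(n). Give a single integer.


Step 0: N_G=0, N_Z=2, N_D=0, L=2
Step 1: N_G=2, N_Z=2, N_D=0, L=4
Step 2: N_G=4, N_Z=2, N_D=0, L=6

Answer: 6


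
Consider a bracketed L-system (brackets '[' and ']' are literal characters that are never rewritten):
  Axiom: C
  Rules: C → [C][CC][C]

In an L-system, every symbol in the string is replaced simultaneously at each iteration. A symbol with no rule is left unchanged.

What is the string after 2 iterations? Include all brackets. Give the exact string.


Answer: [[C][CC][C]][[C][CC][C][C][CC][C]][[C][CC][C]]

Derivation:
Step 0: C
Step 1: [C][CC][C]
Step 2: [[C][CC][C]][[C][CC][C][C][CC][C]][[C][CC][C]]


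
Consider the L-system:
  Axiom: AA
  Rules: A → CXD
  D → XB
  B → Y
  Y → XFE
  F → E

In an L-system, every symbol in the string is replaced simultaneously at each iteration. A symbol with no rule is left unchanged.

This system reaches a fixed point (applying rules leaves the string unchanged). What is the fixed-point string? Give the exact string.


Step 0: AA
Step 1: CXDCXD
Step 2: CXXBCXXB
Step 3: CXXYCXXY
Step 4: CXXXFECXXXFE
Step 5: CXXXEECXXXEE
Step 6: CXXXEECXXXEE  (unchanged — fixed point at step 5)

Answer: CXXXEECXXXEE


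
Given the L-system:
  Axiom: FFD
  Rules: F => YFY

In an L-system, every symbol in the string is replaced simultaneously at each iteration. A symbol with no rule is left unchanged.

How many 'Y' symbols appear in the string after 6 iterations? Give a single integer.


Step 0: FFD  (0 'Y')
Step 1: YFYYFYD  (4 'Y')
Step 2: YYFYYYYFYYD  (8 'Y')
Step 3: YYYFYYYYYYFYYYD  (12 'Y')
Step 4: YYYYFYYYYYYYYFYYYYD  (16 'Y')
Step 5: YYYYYFYYYYYYYYYYFYYYYYD  (20 'Y')
Step 6: YYYYYYFYYYYYYYYYYYYFYYYYYYD  (24 'Y')

Answer: 24


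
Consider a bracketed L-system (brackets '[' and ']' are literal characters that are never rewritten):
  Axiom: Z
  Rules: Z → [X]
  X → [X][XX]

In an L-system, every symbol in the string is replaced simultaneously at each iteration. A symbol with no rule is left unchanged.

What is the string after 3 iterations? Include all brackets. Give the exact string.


Step 0: Z
Step 1: [X]
Step 2: [[X][XX]]
Step 3: [[[X][XX]][[X][XX][X][XX]]]

Answer: [[[X][XX]][[X][XX][X][XX]]]


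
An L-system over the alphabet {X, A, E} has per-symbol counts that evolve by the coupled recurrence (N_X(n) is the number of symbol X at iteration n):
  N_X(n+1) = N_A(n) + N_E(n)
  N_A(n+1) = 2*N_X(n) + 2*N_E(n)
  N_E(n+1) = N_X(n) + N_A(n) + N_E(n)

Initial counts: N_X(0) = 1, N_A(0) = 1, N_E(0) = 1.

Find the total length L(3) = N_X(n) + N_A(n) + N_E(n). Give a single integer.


Answer: 77

Derivation:
Step 0: N_X=1, N_A=1, N_E=1, L=3
Step 1: N_X=2, N_A=4, N_E=3, L=9
Step 2: N_X=7, N_A=10, N_E=9, L=26
Step 3: N_X=19, N_A=32, N_E=26, L=77


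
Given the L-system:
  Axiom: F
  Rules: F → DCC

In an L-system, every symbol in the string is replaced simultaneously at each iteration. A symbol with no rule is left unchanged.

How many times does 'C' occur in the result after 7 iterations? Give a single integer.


Step 0: F  (0 'C')
Step 1: DCC  (2 'C')
Step 2: DCC  (2 'C')
Step 3: DCC  (2 'C')
Step 4: DCC  (2 'C')
Step 5: DCC  (2 'C')
Step 6: DCC  (2 'C')
Step 7: DCC  (2 'C')

Answer: 2


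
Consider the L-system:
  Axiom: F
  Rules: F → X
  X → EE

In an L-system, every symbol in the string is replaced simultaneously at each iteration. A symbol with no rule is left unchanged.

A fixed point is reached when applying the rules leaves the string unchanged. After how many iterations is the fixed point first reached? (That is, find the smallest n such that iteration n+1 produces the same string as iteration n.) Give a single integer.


Answer: 2

Derivation:
Step 0: F
Step 1: X
Step 2: EE
Step 3: EE  (unchanged — fixed point at step 2)


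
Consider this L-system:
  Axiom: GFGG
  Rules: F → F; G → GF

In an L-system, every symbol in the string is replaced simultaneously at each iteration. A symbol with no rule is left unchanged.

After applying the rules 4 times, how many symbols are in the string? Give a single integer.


Step 0: length = 4
Step 1: length = 7
Step 2: length = 10
Step 3: length = 13
Step 4: length = 16

Answer: 16


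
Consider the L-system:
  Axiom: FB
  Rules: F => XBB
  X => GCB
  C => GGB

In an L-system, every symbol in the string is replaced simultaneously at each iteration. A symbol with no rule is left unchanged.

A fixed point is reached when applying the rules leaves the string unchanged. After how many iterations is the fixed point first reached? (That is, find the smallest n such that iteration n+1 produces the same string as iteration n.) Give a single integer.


Answer: 3

Derivation:
Step 0: FB
Step 1: XBBB
Step 2: GCBBBB
Step 3: GGGBBBBB
Step 4: GGGBBBBB  (unchanged — fixed point at step 3)


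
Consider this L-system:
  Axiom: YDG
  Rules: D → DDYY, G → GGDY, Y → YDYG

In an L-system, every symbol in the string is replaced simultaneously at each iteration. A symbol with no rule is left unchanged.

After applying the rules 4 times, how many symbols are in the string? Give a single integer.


Step 0: length = 3
Step 1: length = 12
Step 2: length = 48
Step 3: length = 192
Step 4: length = 768

Answer: 768


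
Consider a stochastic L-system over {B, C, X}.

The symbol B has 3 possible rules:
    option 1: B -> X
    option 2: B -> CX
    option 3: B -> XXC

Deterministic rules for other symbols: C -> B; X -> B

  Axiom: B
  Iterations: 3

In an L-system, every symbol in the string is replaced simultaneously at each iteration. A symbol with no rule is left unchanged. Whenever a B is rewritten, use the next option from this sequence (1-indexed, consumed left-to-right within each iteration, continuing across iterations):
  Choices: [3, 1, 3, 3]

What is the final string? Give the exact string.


Answer: XXXCXXC

Derivation:
Step 0: B
Step 1: XXC  (used choices [3])
Step 2: BBB  (used choices [])
Step 3: XXXCXXC  (used choices [1, 3, 3])


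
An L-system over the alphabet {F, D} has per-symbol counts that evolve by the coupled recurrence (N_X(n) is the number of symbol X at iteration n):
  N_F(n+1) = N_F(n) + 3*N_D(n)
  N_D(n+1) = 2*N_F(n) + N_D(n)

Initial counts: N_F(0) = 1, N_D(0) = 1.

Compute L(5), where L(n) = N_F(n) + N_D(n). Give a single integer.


Step 0: N_F=1, N_D=1, L=2
Step 1: N_F=4, N_D=3, L=7
Step 2: N_F=13, N_D=11, L=24
Step 3: N_F=46, N_D=37, L=83
Step 4: N_F=157, N_D=129, L=286
Step 5: N_F=544, N_D=443, L=987

Answer: 987


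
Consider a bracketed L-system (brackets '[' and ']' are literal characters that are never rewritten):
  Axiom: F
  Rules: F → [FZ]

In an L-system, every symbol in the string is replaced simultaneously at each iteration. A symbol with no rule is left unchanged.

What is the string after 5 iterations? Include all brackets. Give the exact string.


Answer: [[[[[FZ]Z]Z]Z]Z]

Derivation:
Step 0: F
Step 1: [FZ]
Step 2: [[FZ]Z]
Step 3: [[[FZ]Z]Z]
Step 4: [[[[FZ]Z]Z]Z]
Step 5: [[[[[FZ]Z]Z]Z]Z]


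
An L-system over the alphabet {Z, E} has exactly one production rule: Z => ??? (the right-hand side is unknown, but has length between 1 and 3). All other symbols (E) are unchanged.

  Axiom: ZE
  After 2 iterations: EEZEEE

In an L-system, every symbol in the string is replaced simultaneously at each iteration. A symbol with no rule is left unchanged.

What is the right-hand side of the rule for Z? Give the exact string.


Trying Z => EZE:
  Step 0: ZE
  Step 1: EZEE
  Step 2: EEZEEE
Matches the given result.

Answer: EZE


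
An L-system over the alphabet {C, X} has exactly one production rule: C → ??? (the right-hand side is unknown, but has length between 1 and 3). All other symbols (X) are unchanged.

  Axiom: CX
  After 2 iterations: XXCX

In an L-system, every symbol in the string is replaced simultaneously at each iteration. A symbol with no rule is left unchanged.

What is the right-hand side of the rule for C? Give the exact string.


Trying C → XC:
  Step 0: CX
  Step 1: XCX
  Step 2: XXCX
Matches the given result.

Answer: XC


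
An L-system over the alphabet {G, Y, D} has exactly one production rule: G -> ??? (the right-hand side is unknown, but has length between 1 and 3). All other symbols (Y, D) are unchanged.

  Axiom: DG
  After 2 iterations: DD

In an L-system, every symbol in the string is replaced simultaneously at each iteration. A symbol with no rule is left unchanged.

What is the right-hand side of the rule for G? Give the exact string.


Answer: D

Derivation:
Trying G -> D:
  Step 0: DG
  Step 1: DD
  Step 2: DD
Matches the given result.


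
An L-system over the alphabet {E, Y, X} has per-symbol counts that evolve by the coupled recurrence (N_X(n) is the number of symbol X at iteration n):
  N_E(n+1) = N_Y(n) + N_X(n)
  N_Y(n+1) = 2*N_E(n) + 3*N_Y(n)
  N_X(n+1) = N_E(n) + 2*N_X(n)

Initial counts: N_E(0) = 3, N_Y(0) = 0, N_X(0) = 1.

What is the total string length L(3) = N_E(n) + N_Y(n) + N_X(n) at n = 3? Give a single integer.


Answer: 146

Derivation:
Step 0: N_E=3, N_Y=0, N_X=1, L=4
Step 1: N_E=1, N_Y=6, N_X=5, L=12
Step 2: N_E=11, N_Y=20, N_X=11, L=42
Step 3: N_E=31, N_Y=82, N_X=33, L=146


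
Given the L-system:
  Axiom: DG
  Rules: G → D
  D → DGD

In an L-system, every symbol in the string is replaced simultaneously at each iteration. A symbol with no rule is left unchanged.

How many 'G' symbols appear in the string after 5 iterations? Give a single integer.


Step 0: DG  (1 'G')
Step 1: DGDD  (1 'G')
Step 2: DGDDDGDDGD  (3 'G')
Step 3: DGDDDGDDGDDGDDDGDDGDDDGD  (7 'G')
Step 4: DGDDDGDDGDDGDDDGDDGDDDGDDGDDDGDDGDDGDDDGDDGDDDGDDGDDGDDDGD  (17 'G')
Step 5: DGDDDGDDGDDGDDDGDDGDDDGDDGDDDGDDGDDGDDDGDDGDDDGDDGDDGDDDGDDGDDDGDDGDDGDDDGDDGDDDGDDGDDDGDDGDDGDDDGDDGDDDGDDGDDGDDDGDDGDDDGDDGDDDGDDGDDGDDDGD  (41 'G')

Answer: 41


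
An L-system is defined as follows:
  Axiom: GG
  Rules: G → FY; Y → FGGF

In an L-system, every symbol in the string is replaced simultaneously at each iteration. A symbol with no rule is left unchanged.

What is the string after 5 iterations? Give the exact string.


Answer: FFFFFYFYFFFFYFYFFFFFFFYFYFFFFYFYFF

Derivation:
Step 0: GG
Step 1: FYFY
Step 2: FFGGFFFGGF
Step 3: FFFYFYFFFFYFYF
Step 4: FFFFGGFFFGGFFFFFFGGFFFGGFF
Step 5: FFFFFYFYFFFFYFYFFFFFFFYFYFFFFYFYFF


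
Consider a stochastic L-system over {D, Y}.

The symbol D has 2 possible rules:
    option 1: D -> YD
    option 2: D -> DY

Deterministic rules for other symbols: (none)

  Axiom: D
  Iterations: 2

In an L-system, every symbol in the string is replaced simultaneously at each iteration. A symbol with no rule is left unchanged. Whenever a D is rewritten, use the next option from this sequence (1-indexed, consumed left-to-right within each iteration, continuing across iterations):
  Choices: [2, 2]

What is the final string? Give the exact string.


Step 0: D
Step 1: DY  (used choices [2])
Step 2: DYY  (used choices [2])

Answer: DYY


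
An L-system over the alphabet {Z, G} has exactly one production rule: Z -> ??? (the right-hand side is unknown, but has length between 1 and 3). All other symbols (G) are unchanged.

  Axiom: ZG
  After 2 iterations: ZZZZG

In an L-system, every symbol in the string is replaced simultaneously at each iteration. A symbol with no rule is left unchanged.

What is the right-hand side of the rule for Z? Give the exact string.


Trying Z -> ZZ:
  Step 0: ZG
  Step 1: ZZG
  Step 2: ZZZZG
Matches the given result.

Answer: ZZ


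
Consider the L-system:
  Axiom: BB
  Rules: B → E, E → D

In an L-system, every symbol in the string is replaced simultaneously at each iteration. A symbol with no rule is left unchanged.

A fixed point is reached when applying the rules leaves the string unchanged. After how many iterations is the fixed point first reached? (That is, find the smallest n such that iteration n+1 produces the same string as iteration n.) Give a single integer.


Answer: 2

Derivation:
Step 0: BB
Step 1: EE
Step 2: DD
Step 3: DD  (unchanged — fixed point at step 2)


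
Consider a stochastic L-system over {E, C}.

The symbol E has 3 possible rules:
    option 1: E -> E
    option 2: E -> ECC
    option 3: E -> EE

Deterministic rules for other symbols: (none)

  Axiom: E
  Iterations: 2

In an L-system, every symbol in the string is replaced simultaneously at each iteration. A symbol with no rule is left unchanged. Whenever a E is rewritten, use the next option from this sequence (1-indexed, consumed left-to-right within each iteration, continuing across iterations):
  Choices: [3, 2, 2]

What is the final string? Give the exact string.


Step 0: E
Step 1: EE  (used choices [3])
Step 2: ECCECC  (used choices [2, 2])

Answer: ECCECC


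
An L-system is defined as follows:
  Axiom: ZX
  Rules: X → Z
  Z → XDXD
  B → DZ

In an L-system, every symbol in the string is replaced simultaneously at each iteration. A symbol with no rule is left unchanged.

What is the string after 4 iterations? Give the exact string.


Step 0: ZX
Step 1: XDXDZ
Step 2: ZDZDXDXD
Step 3: XDXDDXDXDDZDZD
Step 4: ZDZDDZDZDDXDXDDXDXDD

Answer: ZDZDDZDZDDXDXDDXDXDD


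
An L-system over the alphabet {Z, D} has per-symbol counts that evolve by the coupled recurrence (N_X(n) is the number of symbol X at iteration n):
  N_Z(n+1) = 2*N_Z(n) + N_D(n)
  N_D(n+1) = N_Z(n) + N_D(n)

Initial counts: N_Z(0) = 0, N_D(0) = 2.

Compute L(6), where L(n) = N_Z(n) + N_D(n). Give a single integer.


Step 0: N_Z=0, N_D=2, L=2
Step 1: N_Z=2, N_D=2, L=4
Step 2: N_Z=6, N_D=4, L=10
Step 3: N_Z=16, N_D=10, L=26
Step 4: N_Z=42, N_D=26, L=68
Step 5: N_Z=110, N_D=68, L=178
Step 6: N_Z=288, N_D=178, L=466

Answer: 466


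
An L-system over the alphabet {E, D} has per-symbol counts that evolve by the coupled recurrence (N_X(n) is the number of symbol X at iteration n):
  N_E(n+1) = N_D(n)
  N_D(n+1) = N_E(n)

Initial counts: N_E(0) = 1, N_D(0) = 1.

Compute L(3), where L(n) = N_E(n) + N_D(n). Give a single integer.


Step 0: N_E=1, N_D=1, L=2
Step 1: N_E=1, N_D=1, L=2
Step 2: N_E=1, N_D=1, L=2
Step 3: N_E=1, N_D=1, L=2

Answer: 2


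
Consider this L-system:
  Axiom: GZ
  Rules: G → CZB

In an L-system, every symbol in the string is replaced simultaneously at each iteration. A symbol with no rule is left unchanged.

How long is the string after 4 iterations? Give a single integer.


Answer: 4

Derivation:
Step 0: length = 2
Step 1: length = 4
Step 2: length = 4
Step 3: length = 4
Step 4: length = 4


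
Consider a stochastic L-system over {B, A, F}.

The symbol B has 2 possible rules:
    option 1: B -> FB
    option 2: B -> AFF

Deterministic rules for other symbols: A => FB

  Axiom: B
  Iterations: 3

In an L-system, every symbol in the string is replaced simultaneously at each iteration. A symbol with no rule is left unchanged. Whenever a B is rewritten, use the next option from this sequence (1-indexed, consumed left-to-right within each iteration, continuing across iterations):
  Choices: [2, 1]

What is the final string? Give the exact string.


Answer: FFBFF

Derivation:
Step 0: B
Step 1: AFF  (used choices [2])
Step 2: FBFF  (used choices [])
Step 3: FFBFF  (used choices [1])


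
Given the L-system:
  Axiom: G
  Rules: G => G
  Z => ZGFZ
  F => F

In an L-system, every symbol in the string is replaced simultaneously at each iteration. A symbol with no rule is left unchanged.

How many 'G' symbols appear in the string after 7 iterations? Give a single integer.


Step 0: G  (1 'G')
Step 1: G  (1 'G')
Step 2: G  (1 'G')
Step 3: G  (1 'G')
Step 4: G  (1 'G')
Step 5: G  (1 'G')
Step 6: G  (1 'G')
Step 7: G  (1 'G')

Answer: 1


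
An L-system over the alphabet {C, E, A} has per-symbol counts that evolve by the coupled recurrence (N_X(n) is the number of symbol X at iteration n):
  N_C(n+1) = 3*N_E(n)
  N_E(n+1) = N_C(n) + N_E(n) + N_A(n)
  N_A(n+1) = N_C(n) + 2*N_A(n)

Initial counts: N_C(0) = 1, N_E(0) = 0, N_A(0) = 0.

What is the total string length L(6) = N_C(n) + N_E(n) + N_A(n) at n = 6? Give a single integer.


Answer: 547

Derivation:
Step 0: N_C=1, N_E=0, N_A=0, L=1
Step 1: N_C=0, N_E=1, N_A=1, L=2
Step 2: N_C=3, N_E=2, N_A=2, L=7
Step 3: N_C=6, N_E=7, N_A=7, L=20
Step 4: N_C=21, N_E=20, N_A=20, L=61
Step 5: N_C=60, N_E=61, N_A=61, L=182
Step 6: N_C=183, N_E=182, N_A=182, L=547


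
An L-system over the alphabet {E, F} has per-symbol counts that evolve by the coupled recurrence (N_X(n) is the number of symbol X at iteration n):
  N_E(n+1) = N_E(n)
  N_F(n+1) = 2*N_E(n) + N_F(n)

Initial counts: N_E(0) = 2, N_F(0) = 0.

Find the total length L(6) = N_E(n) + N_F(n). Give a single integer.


Step 0: N_E=2, N_F=0, L=2
Step 1: N_E=2, N_F=4, L=6
Step 2: N_E=2, N_F=8, L=10
Step 3: N_E=2, N_F=12, L=14
Step 4: N_E=2, N_F=16, L=18
Step 5: N_E=2, N_F=20, L=22
Step 6: N_E=2, N_F=24, L=26

Answer: 26


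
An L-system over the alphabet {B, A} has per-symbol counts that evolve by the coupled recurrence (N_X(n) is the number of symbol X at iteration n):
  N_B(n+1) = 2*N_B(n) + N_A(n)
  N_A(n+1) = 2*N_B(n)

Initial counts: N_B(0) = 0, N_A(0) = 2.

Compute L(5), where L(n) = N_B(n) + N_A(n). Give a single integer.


Step 0: N_B=0, N_A=2, L=2
Step 1: N_B=2, N_A=0, L=2
Step 2: N_B=4, N_A=4, L=8
Step 3: N_B=12, N_A=8, L=20
Step 4: N_B=32, N_A=24, L=56
Step 5: N_B=88, N_A=64, L=152

Answer: 152


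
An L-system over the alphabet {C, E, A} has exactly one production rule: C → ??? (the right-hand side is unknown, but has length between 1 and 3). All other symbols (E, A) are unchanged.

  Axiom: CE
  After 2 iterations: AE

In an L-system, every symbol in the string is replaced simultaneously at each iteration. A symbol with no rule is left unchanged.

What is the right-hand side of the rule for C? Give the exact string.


Answer: A

Derivation:
Trying C → A:
  Step 0: CE
  Step 1: AE
  Step 2: AE
Matches the given result.


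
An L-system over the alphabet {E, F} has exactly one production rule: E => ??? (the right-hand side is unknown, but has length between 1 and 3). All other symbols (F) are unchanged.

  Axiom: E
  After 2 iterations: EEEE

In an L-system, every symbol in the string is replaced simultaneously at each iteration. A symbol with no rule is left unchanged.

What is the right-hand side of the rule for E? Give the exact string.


Answer: EE

Derivation:
Trying E => EE:
  Step 0: E
  Step 1: EE
  Step 2: EEEE
Matches the given result.


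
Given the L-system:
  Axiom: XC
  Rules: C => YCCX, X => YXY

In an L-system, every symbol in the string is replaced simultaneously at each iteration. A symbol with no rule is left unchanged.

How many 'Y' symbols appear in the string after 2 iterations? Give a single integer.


Answer: 9

Derivation:
Step 0: XC  (0 'Y')
Step 1: YXYYCCX  (3 'Y')
Step 2: YYXYYYYCCXYCCXYXY  (9 'Y')


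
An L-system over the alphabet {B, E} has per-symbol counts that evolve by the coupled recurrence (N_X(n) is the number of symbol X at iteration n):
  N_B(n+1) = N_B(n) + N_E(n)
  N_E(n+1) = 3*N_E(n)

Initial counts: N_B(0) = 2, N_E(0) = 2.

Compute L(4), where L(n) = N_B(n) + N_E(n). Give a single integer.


Answer: 244

Derivation:
Step 0: N_B=2, N_E=2, L=4
Step 1: N_B=4, N_E=6, L=10
Step 2: N_B=10, N_E=18, L=28
Step 3: N_B=28, N_E=54, L=82
Step 4: N_B=82, N_E=162, L=244


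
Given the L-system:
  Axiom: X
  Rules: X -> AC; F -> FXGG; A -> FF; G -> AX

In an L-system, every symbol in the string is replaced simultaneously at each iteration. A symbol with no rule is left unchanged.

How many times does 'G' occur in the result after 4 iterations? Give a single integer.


Answer: 4

Derivation:
Step 0: X  (0 'G')
Step 1: AC  (0 'G')
Step 2: FFC  (0 'G')
Step 3: FXGGFXGGC  (4 'G')
Step 4: FXGGACAXAXFXGGACAXAXC  (4 'G')


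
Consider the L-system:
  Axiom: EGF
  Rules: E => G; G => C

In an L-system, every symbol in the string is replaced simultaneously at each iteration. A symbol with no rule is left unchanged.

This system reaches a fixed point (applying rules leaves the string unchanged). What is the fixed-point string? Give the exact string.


Answer: CCF

Derivation:
Step 0: EGF
Step 1: GCF
Step 2: CCF
Step 3: CCF  (unchanged — fixed point at step 2)


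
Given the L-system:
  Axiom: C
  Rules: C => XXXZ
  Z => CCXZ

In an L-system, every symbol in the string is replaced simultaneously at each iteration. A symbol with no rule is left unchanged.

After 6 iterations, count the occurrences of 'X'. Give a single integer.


Step 0: C  (0 'X')
Step 1: XXXZ  (3 'X')
Step 2: XXXCCXZ  (4 'X')
Step 3: XXXXXXZXXXZXCCXZ  (11 'X')
Step 4: XXXXXXCCXZXXXCCXZXXXXZXXXZXCCXZ  (20 'X')
Step 5: XXXXXXXXXZXXXZXCCXZXXXXXXZXXXZXCCXZXXXXCCXZXXXCCXZXXXXZXXXZXCCXZ  (43 'X')
Step 6: XXXXXXXXXCCXZXXXCCXZXXXXZXXXZXCCXZXXXXXXCCXZXXXCCXZXXXXZXXXZXCCXZXXXXXXXZXXXZXCCXZXXXXXXZXXXZXCCXZXXXXCCXZXXXCCXZXXXXZXXXZXCCXZ  (84 'X')

Answer: 84


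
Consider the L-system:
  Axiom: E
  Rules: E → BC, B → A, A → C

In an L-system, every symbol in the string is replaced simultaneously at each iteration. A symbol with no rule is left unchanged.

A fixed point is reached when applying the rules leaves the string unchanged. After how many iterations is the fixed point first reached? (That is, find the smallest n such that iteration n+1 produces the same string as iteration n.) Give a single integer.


Step 0: E
Step 1: BC
Step 2: AC
Step 3: CC
Step 4: CC  (unchanged — fixed point at step 3)

Answer: 3


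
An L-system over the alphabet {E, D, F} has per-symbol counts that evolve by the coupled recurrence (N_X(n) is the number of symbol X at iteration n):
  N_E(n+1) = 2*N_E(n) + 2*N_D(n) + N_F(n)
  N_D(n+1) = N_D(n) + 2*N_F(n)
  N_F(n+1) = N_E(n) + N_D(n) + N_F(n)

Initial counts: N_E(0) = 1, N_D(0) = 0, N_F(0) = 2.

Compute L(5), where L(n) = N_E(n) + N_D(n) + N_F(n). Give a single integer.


Answer: 1738

Derivation:
Step 0: N_E=1, N_D=0, N_F=2, L=3
Step 1: N_E=4, N_D=4, N_F=3, L=11
Step 2: N_E=19, N_D=10, N_F=11, L=40
Step 3: N_E=69, N_D=32, N_F=40, L=141
Step 4: N_E=242, N_D=112, N_F=141, L=495
Step 5: N_E=849, N_D=394, N_F=495, L=1738


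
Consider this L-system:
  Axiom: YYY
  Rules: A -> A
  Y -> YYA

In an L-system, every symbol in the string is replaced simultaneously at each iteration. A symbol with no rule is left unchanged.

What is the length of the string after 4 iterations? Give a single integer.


Answer: 93

Derivation:
Step 0: length = 3
Step 1: length = 9
Step 2: length = 21
Step 3: length = 45
Step 4: length = 93


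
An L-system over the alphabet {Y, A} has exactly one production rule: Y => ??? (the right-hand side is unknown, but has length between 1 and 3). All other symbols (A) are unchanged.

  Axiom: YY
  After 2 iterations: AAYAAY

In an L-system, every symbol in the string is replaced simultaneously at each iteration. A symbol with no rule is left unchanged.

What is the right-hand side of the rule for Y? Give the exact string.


Trying Y => AY:
  Step 0: YY
  Step 1: AYAY
  Step 2: AAYAAY
Matches the given result.

Answer: AY


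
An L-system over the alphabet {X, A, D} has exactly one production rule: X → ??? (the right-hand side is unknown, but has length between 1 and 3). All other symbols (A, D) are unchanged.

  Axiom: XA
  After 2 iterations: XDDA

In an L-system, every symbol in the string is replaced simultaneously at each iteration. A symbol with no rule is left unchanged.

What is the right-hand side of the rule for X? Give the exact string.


Answer: XD

Derivation:
Trying X → XD:
  Step 0: XA
  Step 1: XDA
  Step 2: XDDA
Matches the given result.


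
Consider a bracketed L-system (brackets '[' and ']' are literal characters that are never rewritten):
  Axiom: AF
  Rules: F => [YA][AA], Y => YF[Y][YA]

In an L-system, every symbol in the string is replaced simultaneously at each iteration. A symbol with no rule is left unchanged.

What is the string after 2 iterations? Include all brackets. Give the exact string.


Answer: A[YF[Y][YA]A][AA]

Derivation:
Step 0: AF
Step 1: A[YA][AA]
Step 2: A[YF[Y][YA]A][AA]


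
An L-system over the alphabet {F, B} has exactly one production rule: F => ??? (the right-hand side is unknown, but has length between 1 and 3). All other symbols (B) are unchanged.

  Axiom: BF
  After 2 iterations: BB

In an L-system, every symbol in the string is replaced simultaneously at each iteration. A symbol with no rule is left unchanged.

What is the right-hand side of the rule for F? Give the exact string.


Trying F => B:
  Step 0: BF
  Step 1: BB
  Step 2: BB
Matches the given result.

Answer: B


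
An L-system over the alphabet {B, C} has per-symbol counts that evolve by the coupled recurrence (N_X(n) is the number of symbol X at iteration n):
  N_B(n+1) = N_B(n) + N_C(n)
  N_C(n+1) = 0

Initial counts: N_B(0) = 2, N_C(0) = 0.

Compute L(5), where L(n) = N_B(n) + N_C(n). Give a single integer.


Answer: 2

Derivation:
Step 0: N_B=2, N_C=0, L=2
Step 1: N_B=2, N_C=0, L=2
Step 2: N_B=2, N_C=0, L=2
Step 3: N_B=2, N_C=0, L=2
Step 4: N_B=2, N_C=0, L=2
Step 5: N_B=2, N_C=0, L=2


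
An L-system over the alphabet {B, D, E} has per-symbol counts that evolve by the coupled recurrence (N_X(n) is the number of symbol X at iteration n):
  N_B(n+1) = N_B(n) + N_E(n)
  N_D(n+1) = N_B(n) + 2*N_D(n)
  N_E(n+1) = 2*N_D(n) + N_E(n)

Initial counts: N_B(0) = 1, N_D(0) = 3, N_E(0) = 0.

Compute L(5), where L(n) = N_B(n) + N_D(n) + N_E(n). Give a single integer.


Answer: 806

Derivation:
Step 0: N_B=1, N_D=3, N_E=0, L=4
Step 1: N_B=1, N_D=7, N_E=6, L=14
Step 2: N_B=7, N_D=15, N_E=20, L=42
Step 3: N_B=27, N_D=37, N_E=50, L=114
Step 4: N_B=77, N_D=101, N_E=124, L=302
Step 5: N_B=201, N_D=279, N_E=326, L=806


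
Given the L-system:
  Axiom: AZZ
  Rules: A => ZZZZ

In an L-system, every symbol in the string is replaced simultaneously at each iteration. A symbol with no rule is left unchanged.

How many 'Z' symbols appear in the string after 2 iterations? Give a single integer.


Answer: 6

Derivation:
Step 0: AZZ  (2 'Z')
Step 1: ZZZZZZ  (6 'Z')
Step 2: ZZZZZZ  (6 'Z')


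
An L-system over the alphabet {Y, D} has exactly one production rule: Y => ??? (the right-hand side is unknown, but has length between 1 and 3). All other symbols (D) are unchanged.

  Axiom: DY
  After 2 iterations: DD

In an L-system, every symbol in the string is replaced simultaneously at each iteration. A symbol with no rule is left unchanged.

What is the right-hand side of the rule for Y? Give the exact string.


Trying Y => D:
  Step 0: DY
  Step 1: DD
  Step 2: DD
Matches the given result.

Answer: D


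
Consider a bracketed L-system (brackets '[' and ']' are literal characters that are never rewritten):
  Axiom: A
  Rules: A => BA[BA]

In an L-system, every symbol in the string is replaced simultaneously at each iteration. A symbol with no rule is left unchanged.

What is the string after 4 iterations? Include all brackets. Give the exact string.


Answer: BBBBA[BA][BBA[BA]][BBBA[BA][BBA[BA]]][BBBBA[BA][BBA[BA]][BBBA[BA][BBA[BA]]]]

Derivation:
Step 0: A
Step 1: BA[BA]
Step 2: BBA[BA][BBA[BA]]
Step 3: BBBA[BA][BBA[BA]][BBBA[BA][BBA[BA]]]
Step 4: BBBBA[BA][BBA[BA]][BBBA[BA][BBA[BA]]][BBBBA[BA][BBA[BA]][BBBA[BA][BBA[BA]]]]


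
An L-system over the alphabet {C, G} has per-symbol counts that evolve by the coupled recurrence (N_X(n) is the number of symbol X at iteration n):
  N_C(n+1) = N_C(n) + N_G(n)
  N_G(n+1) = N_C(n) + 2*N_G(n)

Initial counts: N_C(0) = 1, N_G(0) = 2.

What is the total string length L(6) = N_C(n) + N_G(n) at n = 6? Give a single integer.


Answer: 987

Derivation:
Step 0: N_C=1, N_G=2, L=3
Step 1: N_C=3, N_G=5, L=8
Step 2: N_C=8, N_G=13, L=21
Step 3: N_C=21, N_G=34, L=55
Step 4: N_C=55, N_G=89, L=144
Step 5: N_C=144, N_G=233, L=377
Step 6: N_C=377, N_G=610, L=987


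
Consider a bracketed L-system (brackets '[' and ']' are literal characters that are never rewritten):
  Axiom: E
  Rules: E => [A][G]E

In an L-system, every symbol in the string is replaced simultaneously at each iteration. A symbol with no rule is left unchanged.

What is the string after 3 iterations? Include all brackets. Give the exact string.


Answer: [A][G][A][G][A][G]E

Derivation:
Step 0: E
Step 1: [A][G]E
Step 2: [A][G][A][G]E
Step 3: [A][G][A][G][A][G]E


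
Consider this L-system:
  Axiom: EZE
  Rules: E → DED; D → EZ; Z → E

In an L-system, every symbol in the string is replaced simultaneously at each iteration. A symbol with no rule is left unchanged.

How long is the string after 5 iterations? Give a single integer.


Answer: 193

Derivation:
Step 0: length = 3
Step 1: length = 7
Step 2: length = 17
Step 3: length = 37
Step 4: length = 85
Step 5: length = 193


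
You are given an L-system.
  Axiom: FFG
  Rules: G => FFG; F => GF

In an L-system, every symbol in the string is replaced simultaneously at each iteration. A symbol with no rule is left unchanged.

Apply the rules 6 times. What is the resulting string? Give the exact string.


Step 0: FFG
Step 1: GFGFFFG
Step 2: FFGGFFFGGFGFGFFFG
Step 3: GFGFFFGFFGGFGFGFFFGFFGGFFFGGFFFGGFGFGFFFG
Step 4: FFGGFFFGGFGFGFFFGGFGFFFGFFGGFFFGGFFFGGFGFGFFFGGFGFFFGFFGGFGFGFFFGFFGGFGFGFFFGFFGGFFFGGFFFGGFGFGFFFG
Step 5: GFGFFFGFFGGFGFGFFFGFFGGFFFGGFFFGGFGFGFFFGFFGGFFFGGFGFGFFFGGFGFFFGFFGGFGFGFFFGFFGGFGFGFFFGFFGGFFFGGFFFGGFGFGFFFGFFGGFFFGGFGFGFFFGGFGFFFGFFGGFFFGGFFFGGFGFGFFFGGFGFFFGFFGGFFFGGFFFGGFGFGFFFGGFGFFFGFFGGFGFGFFFGFFGGFGFGFFFGFFGGFFFGGFFFGGFGFGFFFG
Step 6: FFGGFFFGGFGFGFFFGGFGFFFGFFGGFFFGGFFFGGFGFGFFFGGFGFFFGFFGGFGFGFFFGFFGGFGFGFFFGFFGGFFFGGFFFGGFGFGFFFGGFGFFFGFFGGFGFGFFFGFFGGFFFGGFFFGGFGFGFFFGFFGGFFFGGFGFGFFFGGFGFFFGFFGGFFFGGFFFGGFGFGFFFGGFGFFFGFFGGFFFGGFFFGGFGFGFFFGGFGFFFGFFGGFGFGFFFGFFGGFGFGFFFGFFGGFFFGGFFFGGFGFGFFFGGFGFFFGFFGGFGFGFFFGFFGGFFFGGFFFGGFGFGFFFGFFGGFFFGGFGFGFFFGGFGFFFGFFGGFGFGFFFGFFGGFGFGFFFGFFGGFFFGGFFFGGFGFGFFFGFFGGFFFGGFGFGFFFGGFGFFFGFFGGFGFGFFFGFFGGFGFGFFFGFFGGFFFGGFFFGGFGFGFFFGFFGGFFFGGFGFGFFFGGFGFFFGFFGGFFFGGFFFGGFGFGFFFGGFGFFFGFFGGFFFGGFFFGGFGFGFFFGGFGFFFGFFGGFGFGFFFGFFGGFGFGFFFGFFGGFFFGGFFFGGFGFGFFFG

Answer: FFGGFFFGGFGFGFFFGGFGFFFGFFGGFFFGGFFFGGFGFGFFFGGFGFFFGFFGGFGFGFFFGFFGGFGFGFFFGFFGGFFFGGFFFGGFGFGFFFGGFGFFFGFFGGFGFGFFFGFFGGFFFGGFFFGGFGFGFFFGFFGGFFFGGFGFGFFFGGFGFFFGFFGGFFFGGFFFGGFGFGFFFGGFGFFFGFFGGFFFGGFFFGGFGFGFFFGGFGFFFGFFGGFGFGFFFGFFGGFGFGFFFGFFGGFFFGGFFFGGFGFGFFFGGFGFFFGFFGGFGFGFFFGFFGGFFFGGFFFGGFGFGFFFGFFGGFFFGGFGFGFFFGGFGFFFGFFGGFGFGFFFGFFGGFGFGFFFGFFGGFFFGGFFFGGFGFGFFFGFFGGFFFGGFGFGFFFGGFGFFFGFFGGFGFGFFFGFFGGFGFGFFFGFFGGFFFGGFFFGGFGFGFFFGFFGGFFFGGFGFGFFFGGFGFFFGFFGGFFFGGFFFGGFGFGFFFGGFGFFFGFFGGFFFGGFFFGGFGFGFFFGGFGFFFGFFGGFGFGFFFGFFGGFGFGFFFGFFGGFFFGGFFFGGFGFGFFFG


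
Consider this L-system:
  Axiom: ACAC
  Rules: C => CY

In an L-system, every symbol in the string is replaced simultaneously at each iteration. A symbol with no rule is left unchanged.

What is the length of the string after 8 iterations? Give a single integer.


Answer: 20

Derivation:
Step 0: length = 4
Step 1: length = 6
Step 2: length = 8
Step 3: length = 10
Step 4: length = 12
Step 5: length = 14
Step 6: length = 16
Step 7: length = 18
Step 8: length = 20


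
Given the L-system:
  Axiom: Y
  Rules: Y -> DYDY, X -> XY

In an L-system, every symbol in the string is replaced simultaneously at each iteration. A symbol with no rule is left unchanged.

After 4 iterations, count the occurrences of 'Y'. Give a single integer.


Answer: 16

Derivation:
Step 0: Y  (1 'Y')
Step 1: DYDY  (2 'Y')
Step 2: DDYDYDDYDY  (4 'Y')
Step 3: DDDYDYDDYDYDDDYDYDDYDY  (8 'Y')
Step 4: DDDDYDYDDYDYDDDYDYDDYDYDDDDYDYDDYDYDDDYDYDDYDY  (16 'Y')


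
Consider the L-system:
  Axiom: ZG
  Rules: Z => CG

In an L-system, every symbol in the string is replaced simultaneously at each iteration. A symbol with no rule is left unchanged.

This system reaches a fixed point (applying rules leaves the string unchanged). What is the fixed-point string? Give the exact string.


Step 0: ZG
Step 1: CGG
Step 2: CGG  (unchanged — fixed point at step 1)

Answer: CGG


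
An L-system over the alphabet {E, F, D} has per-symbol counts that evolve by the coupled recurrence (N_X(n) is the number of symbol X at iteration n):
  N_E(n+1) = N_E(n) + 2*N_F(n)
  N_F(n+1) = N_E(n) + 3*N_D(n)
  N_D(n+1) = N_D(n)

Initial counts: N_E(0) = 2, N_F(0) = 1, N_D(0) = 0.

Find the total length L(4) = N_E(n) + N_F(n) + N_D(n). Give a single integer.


Step 0: N_E=2, N_F=1, N_D=0, L=3
Step 1: N_E=4, N_F=2, N_D=0, L=6
Step 2: N_E=8, N_F=4, N_D=0, L=12
Step 3: N_E=16, N_F=8, N_D=0, L=24
Step 4: N_E=32, N_F=16, N_D=0, L=48

Answer: 48


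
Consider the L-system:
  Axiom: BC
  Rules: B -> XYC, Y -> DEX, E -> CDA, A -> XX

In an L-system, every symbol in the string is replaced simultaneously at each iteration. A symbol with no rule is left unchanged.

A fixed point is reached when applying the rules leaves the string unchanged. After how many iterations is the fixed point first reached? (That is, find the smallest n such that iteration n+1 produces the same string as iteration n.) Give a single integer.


Answer: 4

Derivation:
Step 0: BC
Step 1: XYCC
Step 2: XDEXCC
Step 3: XDCDAXCC
Step 4: XDCDXXXCC
Step 5: XDCDXXXCC  (unchanged — fixed point at step 4)


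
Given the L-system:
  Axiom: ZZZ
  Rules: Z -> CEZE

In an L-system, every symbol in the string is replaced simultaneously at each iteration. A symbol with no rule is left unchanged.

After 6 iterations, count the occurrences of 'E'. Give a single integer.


Step 0: ZZZ  (0 'E')
Step 1: CEZECEZECEZE  (6 'E')
Step 2: CECEZEECECEZEECECEZEE  (12 'E')
Step 3: CECECEZEEECECECEZEEECECECEZEEE  (18 'E')
Step 4: CECECECEZEEEECECECECEZEEEECECECECEZEEEE  (24 'E')
Step 5: CECECECECEZEEEEECECECECECEZEEEEECECECECECEZEEEEE  (30 'E')
Step 6: CECECECECECEZEEEEEECECECECECECEZEEEEEECECECECECECEZEEEEEE  (36 'E')

Answer: 36


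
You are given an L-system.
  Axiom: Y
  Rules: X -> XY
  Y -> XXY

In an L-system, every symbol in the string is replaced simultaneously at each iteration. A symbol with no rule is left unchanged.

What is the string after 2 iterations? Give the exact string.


Step 0: Y
Step 1: XXY
Step 2: XYXYXXY

Answer: XYXYXXY


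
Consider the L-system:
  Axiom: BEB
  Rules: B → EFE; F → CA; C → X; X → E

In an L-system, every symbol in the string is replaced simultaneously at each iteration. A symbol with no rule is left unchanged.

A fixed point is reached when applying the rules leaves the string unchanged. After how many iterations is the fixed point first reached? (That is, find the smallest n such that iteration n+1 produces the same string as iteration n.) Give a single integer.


Answer: 4

Derivation:
Step 0: BEB
Step 1: EFEEEFE
Step 2: ECAEEECAE
Step 3: EXAEEEXAE
Step 4: EEAEEEEAE
Step 5: EEAEEEEAE  (unchanged — fixed point at step 4)


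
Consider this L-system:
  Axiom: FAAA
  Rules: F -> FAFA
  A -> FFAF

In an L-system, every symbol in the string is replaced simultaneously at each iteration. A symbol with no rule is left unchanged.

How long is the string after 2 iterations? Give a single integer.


Step 0: length = 4
Step 1: length = 16
Step 2: length = 64

Answer: 64


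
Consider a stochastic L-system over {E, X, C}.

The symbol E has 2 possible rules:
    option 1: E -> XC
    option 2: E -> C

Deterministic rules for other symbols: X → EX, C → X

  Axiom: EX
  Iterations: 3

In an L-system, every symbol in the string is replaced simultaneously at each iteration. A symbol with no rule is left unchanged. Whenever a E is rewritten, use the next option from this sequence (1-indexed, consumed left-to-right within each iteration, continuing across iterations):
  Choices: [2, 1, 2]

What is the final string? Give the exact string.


Step 0: EX
Step 1: CEX  (used choices [2])
Step 2: XXCEX  (used choices [1])
Step 3: EXEXXCEX  (used choices [2])

Answer: EXEXXCEX


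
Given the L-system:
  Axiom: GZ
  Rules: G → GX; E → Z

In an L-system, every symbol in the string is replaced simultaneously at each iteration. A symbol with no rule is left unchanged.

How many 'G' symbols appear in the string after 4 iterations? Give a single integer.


Step 0: GZ  (1 'G')
Step 1: GXZ  (1 'G')
Step 2: GXXZ  (1 'G')
Step 3: GXXXZ  (1 'G')
Step 4: GXXXXZ  (1 'G')

Answer: 1


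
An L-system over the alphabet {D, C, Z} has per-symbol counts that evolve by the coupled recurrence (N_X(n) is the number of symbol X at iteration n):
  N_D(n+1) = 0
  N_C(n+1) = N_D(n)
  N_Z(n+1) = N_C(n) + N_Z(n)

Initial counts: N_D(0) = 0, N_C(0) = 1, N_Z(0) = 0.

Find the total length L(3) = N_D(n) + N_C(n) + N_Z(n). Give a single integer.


Answer: 1

Derivation:
Step 0: N_D=0, N_C=1, N_Z=0, L=1
Step 1: N_D=0, N_C=0, N_Z=1, L=1
Step 2: N_D=0, N_C=0, N_Z=1, L=1
Step 3: N_D=0, N_C=0, N_Z=1, L=1


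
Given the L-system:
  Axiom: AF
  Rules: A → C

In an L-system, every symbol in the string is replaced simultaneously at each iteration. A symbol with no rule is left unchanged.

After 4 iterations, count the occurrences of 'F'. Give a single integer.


Answer: 1

Derivation:
Step 0: AF  (1 'F')
Step 1: CF  (1 'F')
Step 2: CF  (1 'F')
Step 3: CF  (1 'F')
Step 4: CF  (1 'F')


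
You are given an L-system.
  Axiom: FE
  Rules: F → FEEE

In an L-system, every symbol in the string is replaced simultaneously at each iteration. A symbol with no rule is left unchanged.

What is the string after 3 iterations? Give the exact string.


Answer: FEEEEEEEEEE

Derivation:
Step 0: FE
Step 1: FEEEE
Step 2: FEEEEEEE
Step 3: FEEEEEEEEEE


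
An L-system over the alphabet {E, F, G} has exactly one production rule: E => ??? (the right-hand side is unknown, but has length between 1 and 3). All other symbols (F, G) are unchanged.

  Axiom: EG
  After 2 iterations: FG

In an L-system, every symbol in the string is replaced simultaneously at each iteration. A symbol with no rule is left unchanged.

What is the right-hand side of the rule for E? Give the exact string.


Answer: F

Derivation:
Trying E => F:
  Step 0: EG
  Step 1: FG
  Step 2: FG
Matches the given result.


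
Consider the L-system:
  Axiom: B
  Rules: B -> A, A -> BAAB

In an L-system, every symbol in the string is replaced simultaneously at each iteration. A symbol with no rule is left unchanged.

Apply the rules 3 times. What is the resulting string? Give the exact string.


Answer: ABAABBAABA

Derivation:
Step 0: B
Step 1: A
Step 2: BAAB
Step 3: ABAABBAABA


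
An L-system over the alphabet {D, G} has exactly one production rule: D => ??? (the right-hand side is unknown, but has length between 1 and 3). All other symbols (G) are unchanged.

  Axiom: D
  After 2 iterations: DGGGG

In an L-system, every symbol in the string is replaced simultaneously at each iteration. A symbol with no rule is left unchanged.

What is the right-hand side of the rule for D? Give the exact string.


Answer: DGG

Derivation:
Trying D => DGG:
  Step 0: D
  Step 1: DGG
  Step 2: DGGGG
Matches the given result.


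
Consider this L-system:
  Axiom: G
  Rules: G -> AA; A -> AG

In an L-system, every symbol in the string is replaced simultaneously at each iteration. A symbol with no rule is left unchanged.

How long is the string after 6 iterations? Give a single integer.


Answer: 64

Derivation:
Step 0: length = 1
Step 1: length = 2
Step 2: length = 4
Step 3: length = 8
Step 4: length = 16
Step 5: length = 32
Step 6: length = 64


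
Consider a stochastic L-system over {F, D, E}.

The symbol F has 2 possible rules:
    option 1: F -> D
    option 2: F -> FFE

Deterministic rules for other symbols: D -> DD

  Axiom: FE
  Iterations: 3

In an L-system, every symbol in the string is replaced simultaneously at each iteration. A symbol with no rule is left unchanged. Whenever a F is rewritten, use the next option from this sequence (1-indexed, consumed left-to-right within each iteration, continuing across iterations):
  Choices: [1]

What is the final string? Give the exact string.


Answer: DDDDE

Derivation:
Step 0: FE
Step 1: DE  (used choices [1])
Step 2: DDE  (used choices [])
Step 3: DDDDE  (used choices [])
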